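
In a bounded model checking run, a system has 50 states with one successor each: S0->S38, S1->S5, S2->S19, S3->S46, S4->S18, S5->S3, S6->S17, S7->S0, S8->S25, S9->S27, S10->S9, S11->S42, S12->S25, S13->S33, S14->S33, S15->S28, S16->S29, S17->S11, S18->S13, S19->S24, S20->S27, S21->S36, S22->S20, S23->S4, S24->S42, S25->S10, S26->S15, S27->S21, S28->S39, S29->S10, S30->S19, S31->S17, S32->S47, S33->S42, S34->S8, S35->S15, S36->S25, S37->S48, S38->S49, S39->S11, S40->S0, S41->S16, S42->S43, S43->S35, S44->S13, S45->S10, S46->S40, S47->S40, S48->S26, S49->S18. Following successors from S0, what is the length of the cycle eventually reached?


Trace from S0 until a state repeats:
  S0 -> S38 -> S49 -> S18 -> S13 -> S33 -> S42 -> S43 -> S35 -> S15 -> S28 -> S39 -> S11 -> S42
S42 first seen at step 6, revisited at step 13.
Cycle length = 13 - 6 = 7

7


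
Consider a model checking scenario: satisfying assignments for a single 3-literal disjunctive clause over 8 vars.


Step 1: Total=2^8=256
Step 2: Unsat when all 3 false: 2^5=32
Step 3: Sat=256-32=224

224


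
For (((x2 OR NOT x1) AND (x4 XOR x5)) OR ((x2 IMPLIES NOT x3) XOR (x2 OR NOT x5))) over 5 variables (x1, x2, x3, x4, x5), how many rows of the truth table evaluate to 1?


Formula: (((x2 OR NOT x1) AND (x4 XOR x5)) OR ((x2 IMPLIES NOT x3) XOR (x2 OR NOT x5))) over 5 vars (32 rows)
Evaluate each row (x1, x2, x3, x4, x5 as bits, MSB first):
  row 0 [00000]: (((0 OR NOT 0) AND (0 XOR 0)) OR ((0 IMPLIES NOT 0) XOR (0 OR NOT 0))) -> 0
  row 1 [00001]: (((0 OR NOT 0) AND (0 XOR 1)) OR ((0 IMPLIES NOT 0) XOR (0 OR NOT 1))) -> 1
  row 2 [00010]: (((0 OR NOT 0) AND (1 XOR 0)) OR ((0 IMPLIES NOT 0) XOR (0 OR NOT 0))) -> 1
  row 3 [00011]: (((0 OR NOT 0) AND (1 XOR 1)) OR ((0 IMPLIES NOT 0) XOR (0 OR NOT 1))) -> 1
  row 4 [00100]: (((0 OR NOT 0) AND (0 XOR 0)) OR ((0 IMPLIES NOT 1) XOR (0 OR NOT 0))) -> 0
  row 5 [00101]: (((0 OR NOT 0) AND (0 XOR 1)) OR ((0 IMPLIES NOT 1) XOR (0 OR NOT 1))) -> 1
  row 6 [00110]: (((0 OR NOT 0) AND (1 XOR 0)) OR ((0 IMPLIES NOT 1) XOR (0 OR NOT 0))) -> 1
  row 7 [00111]: (((0 OR NOT 0) AND (1 XOR 1)) OR ((0 IMPLIES NOT 1) XOR (0 OR NOT 1))) -> 1
  row 8 [01000]: (((1 OR NOT 0) AND (0 XOR 0)) OR ((1 IMPLIES NOT 0) XOR (1 OR NOT 0))) -> 0
  row 9 [01001]: (((1 OR NOT 0) AND (0 XOR 1)) OR ((1 IMPLIES NOT 0) XOR (1 OR NOT 1))) -> 1
  row 10 [01010]: (((1 OR NOT 0) AND (1 XOR 0)) OR ((1 IMPLIES NOT 0) XOR (1 OR NOT 0))) -> 1
  row 11 [01011]: (((1 OR NOT 0) AND (1 XOR 1)) OR ((1 IMPLIES NOT 0) XOR (1 OR NOT 1))) -> 0
  row 12 [01100]: (((1 OR NOT 0) AND (0 XOR 0)) OR ((1 IMPLIES NOT 1) XOR (1 OR NOT 0))) -> 1
  row 13 [01101]: (((1 OR NOT 0) AND (0 XOR 1)) OR ((1 IMPLIES NOT 1) XOR (1 OR NOT 1))) -> 1
  row 14 [01110]: (((1 OR NOT 0) AND (1 XOR 0)) OR ((1 IMPLIES NOT 1) XOR (1 OR NOT 0))) -> 1
  row 15 [01111]: (((1 OR NOT 0) AND (1 XOR 1)) OR ((1 IMPLIES NOT 1) XOR (1 OR NOT 1))) -> 1
  row 16 [10000]: (((0 OR NOT 1) AND (0 XOR 0)) OR ((0 IMPLIES NOT 0) XOR (0 OR NOT 0))) -> 0
  row 17 [10001]: (((0 OR NOT 1) AND (0 XOR 1)) OR ((0 IMPLIES NOT 0) XOR (0 OR NOT 1))) -> 1
  row 18 [10010]: (((0 OR NOT 1) AND (1 XOR 0)) OR ((0 IMPLIES NOT 0) XOR (0 OR NOT 0))) -> 0
  row 19 [10011]: (((0 OR NOT 1) AND (1 XOR 1)) OR ((0 IMPLIES NOT 0) XOR (0 OR NOT 1))) -> 1
  row 20 [10100]: (((0 OR NOT 1) AND (0 XOR 0)) OR ((0 IMPLIES NOT 1) XOR (0 OR NOT 0))) -> 0
  row 21 [10101]: (((0 OR NOT 1) AND (0 XOR 1)) OR ((0 IMPLIES NOT 1) XOR (0 OR NOT 1))) -> 1
  row 22 [10110]: (((0 OR NOT 1) AND (1 XOR 0)) OR ((0 IMPLIES NOT 1) XOR (0 OR NOT 0))) -> 0
  row 23 [10111]: (((0 OR NOT 1) AND (1 XOR 1)) OR ((0 IMPLIES NOT 1) XOR (0 OR NOT 1))) -> 1
  row 24 [11000]: (((1 OR NOT 1) AND (0 XOR 0)) OR ((1 IMPLIES NOT 0) XOR (1 OR NOT 0))) -> 0
  row 25 [11001]: (((1 OR NOT 1) AND (0 XOR 1)) OR ((1 IMPLIES NOT 0) XOR (1 OR NOT 1))) -> 1
  row 26 [11010]: (((1 OR NOT 1) AND (1 XOR 0)) OR ((1 IMPLIES NOT 0) XOR (1 OR NOT 0))) -> 1
  row 27 [11011]: (((1 OR NOT 1) AND (1 XOR 1)) OR ((1 IMPLIES NOT 0) XOR (1 OR NOT 1))) -> 0
  row 28 [11100]: (((1 OR NOT 1) AND (0 XOR 0)) OR ((1 IMPLIES NOT 1) XOR (1 OR NOT 0))) -> 1
  row 29 [11101]: (((1 OR NOT 1) AND (0 XOR 1)) OR ((1 IMPLIES NOT 1) XOR (1 OR NOT 1))) -> 1
  row 30 [11110]: (((1 OR NOT 1) AND (1 XOR 0)) OR ((1 IMPLIES NOT 1) XOR (1 OR NOT 0))) -> 1
  row 31 [11111]: (((1 OR NOT 1) AND (1 XOR 1)) OR ((1 IMPLIES NOT 1) XOR (1 OR NOT 1))) -> 1
Full result column, 8 rows per line (x1,x2 fixed per line; x3,x4,x5 runs 000..111 left to right):
  rows 0-7 [x1,x2=00]: 01110111  (ones: 6)
  rows 8-15 [x1,x2=01]: 01101111  (ones: 6)
  rows 16-23 [x1,x2=10]: 01010101  (ones: 4)
  rows 24-31 [x1,x2=11]: 01101111  (ones: 6)
Count of 1-rows = 6+6+4+6 = 22

22


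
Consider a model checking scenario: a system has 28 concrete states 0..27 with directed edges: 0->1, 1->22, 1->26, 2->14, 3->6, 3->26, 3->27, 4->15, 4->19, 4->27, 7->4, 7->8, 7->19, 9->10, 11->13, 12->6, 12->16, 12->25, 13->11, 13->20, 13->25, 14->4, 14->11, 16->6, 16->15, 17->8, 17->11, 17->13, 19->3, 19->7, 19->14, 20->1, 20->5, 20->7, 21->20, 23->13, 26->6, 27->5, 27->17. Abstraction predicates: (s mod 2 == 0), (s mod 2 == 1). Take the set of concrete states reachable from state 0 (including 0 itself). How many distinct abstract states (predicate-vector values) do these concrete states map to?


BFS from 0:
Concrete reachable: {0, 1, 6, 22, 26}
Abstract via predicates (s mod 2 == 0), (s mod 2 == 1):
  (0,1) <- {1}
  (1,0) <- {0, 6, 22, 26}
Distinct abstract states = 2

2


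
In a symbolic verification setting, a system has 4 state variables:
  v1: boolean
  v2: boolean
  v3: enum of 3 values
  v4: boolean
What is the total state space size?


State space = product of domain sizes of all variables.
Domain sizes:
  v1 (boolean): 2
  v2 (boolean): 2
  v3 (enum of 3 values): 3
  v4 (boolean): 2
Product = 2 * 2 * 3 * 2 = 24

24


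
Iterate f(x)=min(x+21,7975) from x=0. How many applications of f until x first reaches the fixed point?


Step 1: x=0, cap=7975, increment=21
Step 2: x grows by 21 each step until capped at 7975; fixed point is x=7975
Step 3: iterations = ceil(7975/21) = 380

380


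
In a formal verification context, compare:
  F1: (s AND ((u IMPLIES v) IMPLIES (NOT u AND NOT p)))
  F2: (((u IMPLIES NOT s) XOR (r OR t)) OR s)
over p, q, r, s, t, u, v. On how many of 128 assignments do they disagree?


F1 = (s AND ((u IMPLIES v) IMPLIES (NOT u AND NOT p)))
F2 = (((u IMPLIES NOT s) XOR (r OR t)) OR s)
Evaluate both on each of 128 rows (bits = p,q,r,s,t,u,v):
  row 0 [0000000]: F1=0 F2=1 (differ) -> 1
  row 1 [0000001]: F1=0 F2=1 (differ) -> 1
  row 2 [0000010]: F1=0 F2=1 (differ) -> 1
  row 3 [0000011]: F1=0 F2=1 (differ) -> 1
  row 4 [0000100]: F1=0 F2=0 -> 0
  (every remaining row is evaluated the same way; all 128 results are listed next)
Full result column, 8 rows per line (p,q,r,s fixed per line; t,u,v runs 000..111 left to right):
  rows 0-7 [p,q,r,s=0000]: 11110000  (ones: 4)
  rows 8-15 [p,q,r,s=0001]: 00010001  (ones: 2)
  rows 16-23 [p,q,r,s=0010]: 00000000  (ones: 0)
  rows 24-31 [p,q,r,s=0011]: 00010001  (ones: 2)
  rows 32-39 [p,q,r,s=0100]: 11110000  (ones: 4)
  rows 40-47 [p,q,r,s=0101]: 00010001  (ones: 2)
  rows 48-55 [p,q,r,s=0110]: 00000000  (ones: 0)
  rows 56-63 [p,q,r,s=0111]: 00010001  (ones: 2)
  rows 64-71 [p,q,r,s=1000]: 11110000  (ones: 4)
  rows 72-79 [p,q,r,s=1001]: 11011101  (ones: 6)
  rows 80-87 [p,q,r,s=1010]: 00000000  (ones: 0)
  rows 88-95 [p,q,r,s=1011]: 11011101  (ones: 6)
  rows 96-103 [p,q,r,s=1100]: 11110000  (ones: 4)
  rows 104-111 [p,q,r,s=1101]: 11011101  (ones: 6)
  rows 112-119 [p,q,r,s=1110]: 00000000  (ones: 0)
  rows 120-127 [p,q,r,s=1111]: 11011101  (ones: 6)
Disagreements = 4+2+0+2+4+2+0+2+4+6+0+6+4+6+0+6 = 48

48


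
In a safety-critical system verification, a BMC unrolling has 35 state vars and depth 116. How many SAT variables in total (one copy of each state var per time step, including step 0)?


BMC unrolls to depth k, creating one copy of each state var for steps 0..k.
Step count = 116 + 1 = 117 (steps 0 through 116)
Vars per step = 35
Total = 35 * 117 = 4095

4095


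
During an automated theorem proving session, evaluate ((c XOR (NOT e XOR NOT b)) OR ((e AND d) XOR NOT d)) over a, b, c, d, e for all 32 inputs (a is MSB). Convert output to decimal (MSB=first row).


Formula: ((c XOR (NOT e XOR NOT b)) OR ((e AND d) XOR NOT d)) over a, b, c, d, e (32 rows)
Evaluate each row (bits = a,b,c,d,e, MSB first):
  row 0 [00000]: ((0 XOR (NOT 0 XOR NOT 0)) OR ((0 AND 0) XOR NOT 0)) -> 1
  row 1 [00001]: ((0 XOR (NOT 1 XOR NOT 0)) OR ((1 AND 0) XOR NOT 0)) -> 1
  row 2 [00010]: ((0 XOR (NOT 0 XOR NOT 0)) OR ((0 AND 1) XOR NOT 1)) -> 0
  row 3 [00011]: ((0 XOR (NOT 1 XOR NOT 0)) OR ((1 AND 1) XOR NOT 1)) -> 1
  row 4 [00100]: ((1 XOR (NOT 0 XOR NOT 0)) OR ((0 AND 0) XOR NOT 0)) -> 1
  row 5 [00101]: ((1 XOR (NOT 1 XOR NOT 0)) OR ((1 AND 0) XOR NOT 0)) -> 1
  row 6 [00110]: ((1 XOR (NOT 0 XOR NOT 0)) OR ((0 AND 1) XOR NOT 1)) -> 1
  row 7 [00111]: ((1 XOR (NOT 1 XOR NOT 0)) OR ((1 AND 1) XOR NOT 1)) -> 1
  row 8 [01000]: ((0 XOR (NOT 0 XOR NOT 1)) OR ((0 AND 0) XOR NOT 0)) -> 1
  row 9 [01001]: ((0 XOR (NOT 1 XOR NOT 1)) OR ((1 AND 0) XOR NOT 0)) -> 1
  row 10 [01010]: ((0 XOR (NOT 0 XOR NOT 1)) OR ((0 AND 1) XOR NOT 1)) -> 1
  row 11 [01011]: ((0 XOR (NOT 1 XOR NOT 1)) OR ((1 AND 1) XOR NOT 1)) -> 1
  row 12 [01100]: ((1 XOR (NOT 0 XOR NOT 1)) OR ((0 AND 0) XOR NOT 0)) -> 1
  row 13 [01101]: ((1 XOR (NOT 1 XOR NOT 1)) OR ((1 AND 0) XOR NOT 0)) -> 1
  row 14 [01110]: ((1 XOR (NOT 0 XOR NOT 1)) OR ((0 AND 1) XOR NOT 1)) -> 0
  row 15 [01111]: ((1 XOR (NOT 1 XOR NOT 1)) OR ((1 AND 1) XOR NOT 1)) -> 1
  row 16 [10000]: ((0 XOR (NOT 0 XOR NOT 0)) OR ((0 AND 0) XOR NOT 0)) -> 1
  row 17 [10001]: ((0 XOR (NOT 1 XOR NOT 0)) OR ((1 AND 0) XOR NOT 0)) -> 1
  row 18 [10010]: ((0 XOR (NOT 0 XOR NOT 0)) OR ((0 AND 1) XOR NOT 1)) -> 0
  row 19 [10011]: ((0 XOR (NOT 1 XOR NOT 0)) OR ((1 AND 1) XOR NOT 1)) -> 1
  row 20 [10100]: ((1 XOR (NOT 0 XOR NOT 0)) OR ((0 AND 0) XOR NOT 0)) -> 1
  row 21 [10101]: ((1 XOR (NOT 1 XOR NOT 0)) OR ((1 AND 0) XOR NOT 0)) -> 1
  row 22 [10110]: ((1 XOR (NOT 0 XOR NOT 0)) OR ((0 AND 1) XOR NOT 1)) -> 1
  row 23 [10111]: ((1 XOR (NOT 1 XOR NOT 0)) OR ((1 AND 1) XOR NOT 1)) -> 1
  row 24 [11000]: ((0 XOR (NOT 0 XOR NOT 1)) OR ((0 AND 0) XOR NOT 0)) -> 1
  row 25 [11001]: ((0 XOR (NOT 1 XOR NOT 1)) OR ((1 AND 0) XOR NOT 0)) -> 1
  row 26 [11010]: ((0 XOR (NOT 0 XOR NOT 1)) OR ((0 AND 1) XOR NOT 1)) -> 1
  row 27 [11011]: ((0 XOR (NOT 1 XOR NOT 1)) OR ((1 AND 1) XOR NOT 1)) -> 1
  row 28 [11100]: ((1 XOR (NOT 0 XOR NOT 1)) OR ((0 AND 0) XOR NOT 0)) -> 1
  row 29 [11101]: ((1 XOR (NOT 1 XOR NOT 1)) OR ((1 AND 0) XOR NOT 0)) -> 1
  row 30 [11110]: ((1 XOR (NOT 0 XOR NOT 1)) OR ((0 AND 1) XOR NOT 1)) -> 0
  row 31 [11111]: ((1 XOR (NOT 1 XOR NOT 1)) OR ((1 AND 1) XOR NOT 1)) -> 1
Full result column, 4 rows per line (a,b,c fixed per line; d,e runs 00..11 left to right):
  rows 0-3 [a,b,c=000]: 1101  = hex D
  rows 4-7 [a,b,c=001]: 1111  = hex F
  rows 8-11 [a,b,c=010]: 1111  = hex F
  rows 12-15 [a,b,c=011]: 1101  = hex D
  rows 16-19 [a,b,c=100]: 1101  = hex D
  rows 20-23 [a,b,c=101]: 1111  = hex F
  rows 24-27 [a,b,c=110]: 1111  = hex F
  rows 28-31 [a,b,c=111]: 1101  = hex D
Output column (row 0 .. row 31) = 11011111111111011101111111111101
Output column grouped in 4s = 1101 1111 1111 1101 1101 1111 1111 1101 = 0xDFFDDFFD
Convert to decimal digit by digit (value = value*16 + digit):
  D -> 13
  13*16 + 15 (F) = 223
  223*16 + 15 (F) = 3583
  3583*16 + 13 (D) = 57341
  57341*16 + 13 (D) = 917469
  917469*16 + 15 (F) = 14679519
  14679519*16 + 15 (F) = 234872319
  234872319*16 + 13 (D) = 3757957117
Decimal = 3757957117

3757957117


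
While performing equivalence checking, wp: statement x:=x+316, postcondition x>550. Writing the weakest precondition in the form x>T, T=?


Formula: wp(x:=E, P) = P[E/x] (substitute E for x in postcondition)
Step 1: Postcondition: x>550
Step 2: Substitute x+316 for x: x+316>550
Step 3: Solve for x: x > 550-316 = 234

234


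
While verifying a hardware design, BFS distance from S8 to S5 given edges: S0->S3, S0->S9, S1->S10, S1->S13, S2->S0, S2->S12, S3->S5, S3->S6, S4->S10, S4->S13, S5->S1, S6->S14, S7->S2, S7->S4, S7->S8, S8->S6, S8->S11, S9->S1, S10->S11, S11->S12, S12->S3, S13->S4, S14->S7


BFS layer-by-layer from S8:
  dist 0: {S8}
  dist 1: {S6, S11}
  dist 2: {S12, S14}
  dist 3: {S3, S7}
  dist 4: {S2, S4, S5}
  -> S5 reached at distance 4
Shortest path length = 4

4


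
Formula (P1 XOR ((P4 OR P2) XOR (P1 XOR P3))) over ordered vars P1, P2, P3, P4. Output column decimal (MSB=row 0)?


Formula: (P1 XOR ((P4 OR P2) XOR (P1 XOR P3))) over P1, P2, P3, P4 (16 rows)
Evaluate each row (bits = P1,P2,P3,P4, MSB first):
  row 0 [0000]: (0 XOR ((0 OR 0) XOR (0 XOR 0))) -> 0
  row 1 [0001]: (0 XOR ((1 OR 0) XOR (0 XOR 0))) -> 1
  row 2 [0010]: (0 XOR ((0 OR 0) XOR (0 XOR 1))) -> 1
  row 3 [0011]: (0 XOR ((1 OR 0) XOR (0 XOR 1))) -> 0
  row 4 [0100]: (0 XOR ((0 OR 1) XOR (0 XOR 0))) -> 1
  row 5 [0101]: (0 XOR ((1 OR 1) XOR (0 XOR 0))) -> 1
  row 6 [0110]: (0 XOR ((0 OR 1) XOR (0 XOR 1))) -> 0
  row 7 [0111]: (0 XOR ((1 OR 1) XOR (0 XOR 1))) -> 0
  row 8 [1000]: (1 XOR ((0 OR 0) XOR (1 XOR 0))) -> 0
  row 9 [1001]: (1 XOR ((1 OR 0) XOR (1 XOR 0))) -> 1
  row 10 [1010]: (1 XOR ((0 OR 0) XOR (1 XOR 1))) -> 1
  row 11 [1011]: (1 XOR ((1 OR 0) XOR (1 XOR 1))) -> 0
  row 12 [1100]: (1 XOR ((0 OR 1) XOR (1 XOR 0))) -> 1
  row 13 [1101]: (1 XOR ((1 OR 1) XOR (1 XOR 0))) -> 1
  row 14 [1110]: (1 XOR ((0 OR 1) XOR (1 XOR 1))) -> 0
  row 15 [1111]: (1 XOR ((1 OR 1) XOR (1 XOR 1))) -> 0
Full result column, 4 rows per line (P1,P2 fixed per line; P3,P4 runs 00..11 left to right):
  rows 0-3 [P1,P2=00]: 0110  = hex 6
  rows 4-7 [P1,P2=01]: 1100  = hex C
  rows 8-11 [P1,P2=10]: 0110  = hex 6
  rows 12-15 [P1,P2=11]: 1100  = hex C
Output column (row 0 .. row 15) = 0110110001101100
Output column grouped in 4s = 0110 1100 0110 1100 = 0x6C6C
Convert to decimal digit by digit (value = value*16 + digit):
  6 -> 6
  6*16 + 12 (C) = 108
  108*16 + 6 = 1734
  1734*16 + 12 (C) = 27756
Decimal = 27756

27756


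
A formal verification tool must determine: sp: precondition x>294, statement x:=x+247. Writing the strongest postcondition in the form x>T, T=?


Formula: sp(P, x:=E) = exists old_x. (x = E[old_x/x]) AND P[old_x/x] (old_x is the value of x before the assignment; eliminate old_x by solving x = E[old_x/x] for old_x)
Step 1: Precondition P: x>294, i.e. old_x > 294
Step 2: Assignment gives x = old_x + 247, so old_x = x - 247
Step 3: Substitute into P: x - 247 > 294
Step 4: Simplify: x > 294+247 = 541

541


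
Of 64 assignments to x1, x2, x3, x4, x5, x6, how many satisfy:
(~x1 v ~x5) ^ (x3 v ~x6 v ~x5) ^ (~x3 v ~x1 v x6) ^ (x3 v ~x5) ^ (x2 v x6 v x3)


CNF with 5 clauses over 6 vars (64 assignments).
An assignment satisfies CNF iff every clause has >=1 true literal.
Check each row (bits = x1,x2,x3,x4,x5,x6; clause T/F shown):
  row 0 [000000]: clauses=TTTTF -> 0
  row 1 [000001]: clauses=TTTTT -> 1
  row 2 [000010]: clauses=TTTFF -> 0
  row 3 [000011]: clauses=TFTFT -> 0
  row 4 [000100]: clauses=TTTTF -> 0
  (every remaining row is evaluated the same way; all 64 results are listed next)
Full result column, 8 rows per line (x1,x2,x3 fixed per line; x4,x5,x6 runs 000..111 left to right):
  rows 0-7 [x1,x2,x3=000]: 01000100  (ones: 2)
  rows 8-15 [x1,x2,x3=001]: 11111111  (ones: 8)
  rows 16-23 [x1,x2,x3=010]: 11001100  (ones: 4)
  rows 24-31 [x1,x2,x3=011]: 11111111  (ones: 8)
  rows 32-39 [x1,x2,x3=100]: 01000100  (ones: 2)
  rows 40-47 [x1,x2,x3=101]: 01000100  (ones: 2)
  rows 48-55 [x1,x2,x3=110]: 11001100  (ones: 4)
  rows 56-63 [x1,x2,x3=111]: 01000100  (ones: 2)
Satisfying assignments = 2+8+4+8+2+2+4+2 = 32

32


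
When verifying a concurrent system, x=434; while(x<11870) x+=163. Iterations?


Step 1: x goes from 434 toward 11870 by 163; the body runs while x<11870, so iterations = ceil((bound-start)/step)
Step 2: Distance=11436
Step 3: ceil(11436/163)=71

71


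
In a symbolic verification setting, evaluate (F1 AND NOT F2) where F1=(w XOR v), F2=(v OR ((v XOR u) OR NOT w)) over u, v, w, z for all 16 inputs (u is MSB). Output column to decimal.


F1 = (w XOR v)
F2 = (v OR ((v XOR u) OR NOT w))
Counterexample to F1=>F2 is where F1=1 and F2=0.
Evaluate each row (bits = u,v,w,z, MSB first):
  row 0 [0000]: F1=0 F2=1 -> F1&~F2 -> 0
  row 1 [0001]: F1=0 F2=1 -> F1&~F2 -> 0
  row 2 [0010]: F1=1 F2=0 -> F1&~F2 -> 1
  row 3 [0011]: F1=1 F2=0 -> F1&~F2 -> 1
  row 4 [0100]: F1=1 F2=1 -> F1&~F2 -> 0
  row 5 [0101]: F1=1 F2=1 -> F1&~F2 -> 0
  row 6 [0110]: F1=0 F2=1 -> F1&~F2 -> 0
  row 7 [0111]: F1=0 F2=1 -> F1&~F2 -> 0
  row 8 [1000]: F1=0 F2=1 -> F1&~F2 -> 0
  row 9 [1001]: F1=0 F2=1 -> F1&~F2 -> 0
  row 10 [1010]: F1=1 F2=1 -> F1&~F2 -> 0
  row 11 [1011]: F1=1 F2=1 -> F1&~F2 -> 0
  row 12 [1100]: F1=1 F2=1 -> F1&~F2 -> 0
  row 13 [1101]: F1=1 F2=1 -> F1&~F2 -> 0
  row 14 [1110]: F1=0 F2=1 -> F1&~F2 -> 0
  row 15 [1111]: F1=0 F2=1 -> F1&~F2 -> 0
Full result column, 4 rows per line (u,v fixed per line; w,z runs 00..11 left to right):
  rows 0-3 [u,v=00]: 0011  = hex 3
  rows 4-7 [u,v=01]: 0000  = hex 0
  rows 8-11 [u,v=10]: 0000  = hex 0
  rows 12-15 [u,v=11]: 0000  = hex 0
Counterexample vector (row 0 .. row 15) = 0011000000000000
Output column grouped in 4s = 0011 0000 0000 0000 = 0x3000
Convert to decimal digit by digit (value = value*16 + digit):
  3 -> 3
  3*16 + 0 = 48
  48*16 + 0 = 768
  768*16 + 0 = 12288
Decimal = 12288

12288


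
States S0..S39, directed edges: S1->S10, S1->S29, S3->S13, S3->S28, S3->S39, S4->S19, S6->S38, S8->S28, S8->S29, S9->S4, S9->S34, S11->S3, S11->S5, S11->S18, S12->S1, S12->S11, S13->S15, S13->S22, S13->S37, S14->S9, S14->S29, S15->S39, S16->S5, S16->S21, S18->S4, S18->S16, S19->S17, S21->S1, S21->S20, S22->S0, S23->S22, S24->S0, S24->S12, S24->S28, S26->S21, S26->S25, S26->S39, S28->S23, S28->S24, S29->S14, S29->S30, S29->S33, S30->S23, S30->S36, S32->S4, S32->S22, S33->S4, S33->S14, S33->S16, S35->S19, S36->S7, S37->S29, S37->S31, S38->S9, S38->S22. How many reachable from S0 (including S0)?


BFS from S0:
  layer 0: {S0}
Reachable set: {S0}
Count = 1

1


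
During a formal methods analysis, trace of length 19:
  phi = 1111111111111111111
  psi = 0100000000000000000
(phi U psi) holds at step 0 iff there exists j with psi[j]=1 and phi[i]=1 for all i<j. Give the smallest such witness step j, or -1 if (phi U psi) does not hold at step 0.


(phi U psi) at 0: need smallest j with psi[j]=1 and phi[i]=1 for all i in [0,j).
Scan from step 0:
  step 0: phi=1, psi=0 -> continue
  step 1: psi=1 and phi held for [0,1) -> witness found
Witness step = 1

1


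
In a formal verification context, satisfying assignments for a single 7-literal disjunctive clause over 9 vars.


Step 1: Total=2^9=512
Step 2: Unsat when all 7 false: 2^2=4
Step 3: Sat=512-4=508

508


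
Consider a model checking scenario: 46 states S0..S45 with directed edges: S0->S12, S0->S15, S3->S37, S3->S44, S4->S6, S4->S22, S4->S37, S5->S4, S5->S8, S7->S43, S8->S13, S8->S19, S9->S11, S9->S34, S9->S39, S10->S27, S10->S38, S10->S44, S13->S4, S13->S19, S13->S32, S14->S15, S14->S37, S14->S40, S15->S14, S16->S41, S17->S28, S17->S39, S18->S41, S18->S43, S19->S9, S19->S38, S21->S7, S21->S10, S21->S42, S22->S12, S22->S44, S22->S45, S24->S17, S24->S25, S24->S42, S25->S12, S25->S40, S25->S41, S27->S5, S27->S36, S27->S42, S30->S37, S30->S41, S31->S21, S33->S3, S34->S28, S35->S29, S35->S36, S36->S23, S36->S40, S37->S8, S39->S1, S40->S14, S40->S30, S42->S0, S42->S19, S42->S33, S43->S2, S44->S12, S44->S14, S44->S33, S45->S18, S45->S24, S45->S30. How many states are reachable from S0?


BFS from S0:
  layer 0: {S0}
  layer 1: {S12, S15}
  layer 2: {S14}
  layer 3: {S37, S40}
  layer 4: {S8, S30}
  layer 5: {S13, S19, S41}
  layer 6: {S4, S9, S32, S38}
  layer 7: {S6, S11, S22, S34, S39}
  layer 8: {S1, S28, S44, S45}
  layer 9: {S18, S24, S33}
  layer 10: {S3, S17, S25, S42, S43}
  layer 11: {S2}
Reachable set: {S0, S1, S2, S3, S4, S6, S8, S9, S11, S12, S13, S14, S15, S17, S18, S19, S22, S24, S25, S28, S30, S32, S33, S34, S37, S38, S39, S40, S41, S42, S43, S44, S45}
Count = 33

33


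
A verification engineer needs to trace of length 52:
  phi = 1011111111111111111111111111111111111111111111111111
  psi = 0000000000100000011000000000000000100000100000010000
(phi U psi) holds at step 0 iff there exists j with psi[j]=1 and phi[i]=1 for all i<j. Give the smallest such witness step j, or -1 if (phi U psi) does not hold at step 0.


(phi U psi) at 0: need smallest j with psi[j]=1 and phi[i]=1 for all i in [0,j).
Scan from step 0:
  step 0: phi=1, psi=0 -> continue
  step 1: phi=0 -> phi-prefix broken from here
  step 10: psi=1 but phi already failed -> not a witness
  step 17: psi=1 but phi already failed -> not a witness
  step 18: psi=1 but phi already failed -> not a witness
  step 34: psi=1 but phi already failed -> not a witness
  step 40: psi=1 but phi already failed -> not a witness
  step 47: psi=1 but phi already failed -> not a witness
  end of trace: no witness -> -1
Witness step = -1

-1


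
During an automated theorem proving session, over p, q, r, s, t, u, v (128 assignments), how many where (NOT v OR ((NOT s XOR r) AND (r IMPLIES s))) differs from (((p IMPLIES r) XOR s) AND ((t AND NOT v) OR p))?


F1 = (NOT v OR ((NOT s XOR r) AND (r IMPLIES s)))
F2 = (((p IMPLIES r) XOR s) AND ((t AND NOT v) OR p))
Evaluate both on each of 128 rows (bits = p,q,r,s,t,u,v):
  row 0 [0000000]: F1=1 F2=0 (differ) -> 1
  row 1 [0000001]: F1=1 F2=0 (differ) -> 1
  row 2 [0000010]: F1=1 F2=0 (differ) -> 1
  row 3 [0000011]: F1=1 F2=0 (differ) -> 1
  row 4 [0000100]: F1=1 F2=1 -> 0
  (every remaining row is evaluated the same way; all 128 results are listed next)
Full result column, 8 rows per line (p,q,r,s fixed per line; t,u,v runs 000..111 left to right):
  rows 0-7 [p,q,r,s=0000]: 11110101  (ones: 6)
  rows 8-15 [p,q,r,s=0001]: 10101010  (ones: 4)
  rows 16-23 [p,q,r,s=0010]: 10100000  (ones: 2)
  rows 24-31 [p,q,r,s=0011]: 11111111  (ones: 8)
  rows 32-39 [p,q,r,s=0100]: 11110101  (ones: 6)
  rows 40-47 [p,q,r,s=0101]: 10101010  (ones: 4)
  rows 48-55 [p,q,r,s=0110]: 10100000  (ones: 2)
  rows 56-63 [p,q,r,s=0111]: 11111111  (ones: 8)
  rows 64-71 [p,q,r,s=1000]: 11111111  (ones: 8)
  rows 72-79 [p,q,r,s=1001]: 01010101  (ones: 4)
  rows 80-87 [p,q,r,s=1010]: 01010101  (ones: 4)
  rows 88-95 [p,q,r,s=1011]: 11111111  (ones: 8)
  rows 96-103 [p,q,r,s=1100]: 11111111  (ones: 8)
  rows 104-111 [p,q,r,s=1101]: 01010101  (ones: 4)
  rows 112-119 [p,q,r,s=1110]: 01010101  (ones: 4)
  rows 120-127 [p,q,r,s=1111]: 11111111  (ones: 8)
Disagreements = 6+4+2+8+6+4+2+8+8+4+4+8+8+4+4+8 = 88

88


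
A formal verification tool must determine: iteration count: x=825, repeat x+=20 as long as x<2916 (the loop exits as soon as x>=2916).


Step 1: x goes from 825 toward 2916 by 20; the body runs while x<2916, so iterations = ceil((bound-start)/step)
Step 2: Distance=2091
Step 3: ceil(2091/20)=105

105


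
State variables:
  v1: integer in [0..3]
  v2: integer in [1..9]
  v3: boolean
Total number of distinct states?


State space = product of domain sizes of all variables.
Domain sizes:
  v1 (integer in [0..3]): 4
  v2 (integer in [1..9]): 9
  v3 (boolean): 2
Product = 4 * 9 * 2 = 72

72


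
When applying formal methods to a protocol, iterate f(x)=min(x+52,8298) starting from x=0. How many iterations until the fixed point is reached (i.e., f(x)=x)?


Step 1: x=0, cap=8298, increment=52
Step 2: x grows by 52 each step until capped at 8298; fixed point is x=8298
Step 3: iterations = ceil(8298/52) = 160

160


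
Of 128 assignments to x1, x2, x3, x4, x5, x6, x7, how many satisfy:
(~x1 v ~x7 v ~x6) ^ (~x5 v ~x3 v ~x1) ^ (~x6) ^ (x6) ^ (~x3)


CNF with 5 clauses over 7 vars (128 assignments).
An assignment satisfies CNF iff every clause has >=1 true literal.
Check each row (bits = x1,x2,x3,x4,x5,x6,x7; clause T/F shown):
  row 0 [0000000]: clauses=TTTFT -> 0
  row 1 [0000001]: clauses=TTTFT -> 0
  row 2 [0000010]: clauses=TTFTT -> 0
  row 3 [0000011]: clauses=TTFTT -> 0
  row 4 [0000100]: clauses=TTTFT -> 0
  (every remaining row is evaluated the same way; all 128 results are listed next)
Full result column, 8 rows per line (x1,x2,x3,x4 fixed per line; x5,x6,x7 runs 000..111 left to right):
  rows 0-7 [x1,x2,x3,x4=0000]: 00000000  (ones: 0)
  rows 8-15 [x1,x2,x3,x4=0001]: 00000000  (ones: 0)
  rows 16-23 [x1,x2,x3,x4=0010]: 00000000  (ones: 0)
  rows 24-31 [x1,x2,x3,x4=0011]: 00000000  (ones: 0)
  rows 32-39 [x1,x2,x3,x4=0100]: 00000000  (ones: 0)
  rows 40-47 [x1,x2,x3,x4=0101]: 00000000  (ones: 0)
  rows 48-55 [x1,x2,x3,x4=0110]: 00000000  (ones: 0)
  rows 56-63 [x1,x2,x3,x4=0111]: 00000000  (ones: 0)
  rows 64-71 [x1,x2,x3,x4=1000]: 00000000  (ones: 0)
  rows 72-79 [x1,x2,x3,x4=1001]: 00000000  (ones: 0)
  rows 80-87 [x1,x2,x3,x4=1010]: 00000000  (ones: 0)
  rows 88-95 [x1,x2,x3,x4=1011]: 00000000  (ones: 0)
  rows 96-103 [x1,x2,x3,x4=1100]: 00000000  (ones: 0)
  rows 104-111 [x1,x2,x3,x4=1101]: 00000000  (ones: 0)
  rows 112-119 [x1,x2,x3,x4=1110]: 00000000  (ones: 0)
  rows 120-127 [x1,x2,x3,x4=1111]: 00000000  (ones: 0)
Satisfying assignments = 0+0+0+0+0+0+0+0+0+0+0+0+0+0+0+0 = 0

0


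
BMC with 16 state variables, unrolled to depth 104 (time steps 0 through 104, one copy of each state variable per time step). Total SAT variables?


BMC unrolls to depth k, creating one copy of each state var for steps 0..k.
Step count = 104 + 1 = 105 (steps 0 through 104)
Vars per step = 16
Total = 16 * 105 = 1680

1680


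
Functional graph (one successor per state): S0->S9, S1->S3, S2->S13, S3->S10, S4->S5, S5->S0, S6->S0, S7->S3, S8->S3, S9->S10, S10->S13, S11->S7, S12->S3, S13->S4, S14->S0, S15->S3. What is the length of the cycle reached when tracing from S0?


Trace from S0 until a state repeats:
  S0 -> S9 -> S10 -> S13 -> S4 -> S5 -> S0
S0 first seen at step 0, revisited at step 6.
Cycle length = 6 - 0 = 6

6


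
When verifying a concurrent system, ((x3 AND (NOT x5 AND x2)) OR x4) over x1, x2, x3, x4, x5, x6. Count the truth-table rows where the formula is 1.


Formula: ((x3 AND (NOT x5 AND x2)) OR x4) over 6 vars (64 rows)
Evaluate each row (x1, x2, x3, x4, x5, x6 as bits, MSB first):
  row 0 [000000]: ((0 AND (NOT 0 AND 0)) OR 0) -> 0
  row 1 [000001]: ((0 AND (NOT 0 AND 0)) OR 0) -> 0
  row 2 [000010]: ((0 AND (NOT 1 AND 0)) OR 0) -> 0
  row 3 [000011]: ((0 AND (NOT 1 AND 0)) OR 0) -> 0
  row 4 [000100]: ((0 AND (NOT 0 AND 0)) OR 1) -> 1
  (every remaining row is evaluated the same way; all 64 results are listed next)
Full result column, 8 rows per line (x1,x2,x3 fixed per line; x4,x5,x6 runs 000..111 left to right):
  rows 0-7 [x1,x2,x3=000]: 00001111  (ones: 4)
  rows 8-15 [x1,x2,x3=001]: 00001111  (ones: 4)
  rows 16-23 [x1,x2,x3=010]: 00001111  (ones: 4)
  rows 24-31 [x1,x2,x3=011]: 11001111  (ones: 6)
  rows 32-39 [x1,x2,x3=100]: 00001111  (ones: 4)
  rows 40-47 [x1,x2,x3=101]: 00001111  (ones: 4)
  rows 48-55 [x1,x2,x3=110]: 00001111  (ones: 4)
  rows 56-63 [x1,x2,x3=111]: 11001111  (ones: 6)
Count of 1-rows = 4+4+4+6+4+4+4+6 = 36

36


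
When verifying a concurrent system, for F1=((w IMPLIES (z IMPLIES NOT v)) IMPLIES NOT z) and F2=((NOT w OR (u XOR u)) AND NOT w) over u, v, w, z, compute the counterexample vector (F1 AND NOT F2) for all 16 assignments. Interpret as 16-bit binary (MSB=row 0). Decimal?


F1 = ((w IMPLIES (z IMPLIES NOT v)) IMPLIES NOT z)
F2 = ((NOT w OR (u XOR u)) AND NOT w)
Counterexample to F1=>F2 is where F1=1 and F2=0.
Evaluate each row (bits = u,v,w,z, MSB first):
  row 0 [0000]: F1=1 F2=1 -> F1&~F2 -> 0
  row 1 [0001]: F1=0 F2=1 -> F1&~F2 -> 0
  row 2 [0010]: F1=1 F2=0 -> F1&~F2 -> 1
  row 3 [0011]: F1=0 F2=0 -> F1&~F2 -> 0
  row 4 [0100]: F1=1 F2=1 -> F1&~F2 -> 0
  row 5 [0101]: F1=0 F2=1 -> F1&~F2 -> 0
  row 6 [0110]: F1=1 F2=0 -> F1&~F2 -> 1
  row 7 [0111]: F1=1 F2=0 -> F1&~F2 -> 1
  row 8 [1000]: F1=1 F2=1 -> F1&~F2 -> 0
  row 9 [1001]: F1=0 F2=1 -> F1&~F2 -> 0
  row 10 [1010]: F1=1 F2=0 -> F1&~F2 -> 1
  row 11 [1011]: F1=0 F2=0 -> F1&~F2 -> 0
  row 12 [1100]: F1=1 F2=1 -> F1&~F2 -> 0
  row 13 [1101]: F1=0 F2=1 -> F1&~F2 -> 0
  row 14 [1110]: F1=1 F2=0 -> F1&~F2 -> 1
  row 15 [1111]: F1=1 F2=0 -> F1&~F2 -> 1
Full result column, 4 rows per line (u,v fixed per line; w,z runs 00..11 left to right):
  rows 0-3 [u,v=00]: 0010  = hex 2
  rows 4-7 [u,v=01]: 0011  = hex 3
  rows 8-11 [u,v=10]: 0010  = hex 2
  rows 12-15 [u,v=11]: 0011  = hex 3
Counterexample vector (row 0 .. row 15) = 0010001100100011
Output column grouped in 4s = 0010 0011 0010 0011 = 0x2323
Convert to decimal digit by digit (value = value*16 + digit):
  2 -> 2
  2*16 + 3 = 35
  35*16 + 2 = 562
  562*16 + 3 = 8995
Decimal = 8995

8995


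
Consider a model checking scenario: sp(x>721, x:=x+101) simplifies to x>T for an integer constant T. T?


Formula: sp(P, x:=E) = exists old_x. (x = E[old_x/x]) AND P[old_x/x] (old_x is the value of x before the assignment; eliminate old_x by solving x = E[old_x/x] for old_x)
Step 1: Precondition P: x>721, i.e. old_x > 721
Step 2: Assignment gives x = old_x + 101, so old_x = x - 101
Step 3: Substitute into P: x - 101 > 721
Step 4: Simplify: x > 721+101 = 822

822


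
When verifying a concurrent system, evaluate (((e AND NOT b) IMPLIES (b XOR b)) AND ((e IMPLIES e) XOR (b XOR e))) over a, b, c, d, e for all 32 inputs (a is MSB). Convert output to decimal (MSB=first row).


Formula: (((e AND NOT b) IMPLIES (b XOR b)) AND ((e IMPLIES e) XOR (b XOR e))) over a, b, c, d, e (32 rows)
Evaluate each row (bits = a,b,c,d,e, MSB first):
  row 0 [00000]: (((0 AND NOT 0) IMPLIES (0 XOR 0)) AND ((0 IMPLIES 0) XOR (0 XOR 0))) -> 1
  row 1 [00001]: (((1 AND NOT 0) IMPLIES (0 XOR 0)) AND ((1 IMPLIES 1) XOR (0 XOR 1))) -> 0
  row 2 [00010]: (((0 AND NOT 0) IMPLIES (0 XOR 0)) AND ((0 IMPLIES 0) XOR (0 XOR 0))) -> 1
  row 3 [00011]: (((1 AND NOT 0) IMPLIES (0 XOR 0)) AND ((1 IMPLIES 1) XOR (0 XOR 1))) -> 0
  row 4 [00100]: (((0 AND NOT 0) IMPLIES (0 XOR 0)) AND ((0 IMPLIES 0) XOR (0 XOR 0))) -> 1
  row 5 [00101]: (((1 AND NOT 0) IMPLIES (0 XOR 0)) AND ((1 IMPLIES 1) XOR (0 XOR 1))) -> 0
  row 6 [00110]: (((0 AND NOT 0) IMPLIES (0 XOR 0)) AND ((0 IMPLIES 0) XOR (0 XOR 0))) -> 1
  row 7 [00111]: (((1 AND NOT 0) IMPLIES (0 XOR 0)) AND ((1 IMPLIES 1) XOR (0 XOR 1))) -> 0
  row 8 [01000]: (((0 AND NOT 1) IMPLIES (1 XOR 1)) AND ((0 IMPLIES 0) XOR (1 XOR 0))) -> 0
  row 9 [01001]: (((1 AND NOT 1) IMPLIES (1 XOR 1)) AND ((1 IMPLIES 1) XOR (1 XOR 1))) -> 1
  row 10 [01010]: (((0 AND NOT 1) IMPLIES (1 XOR 1)) AND ((0 IMPLIES 0) XOR (1 XOR 0))) -> 0
  row 11 [01011]: (((1 AND NOT 1) IMPLIES (1 XOR 1)) AND ((1 IMPLIES 1) XOR (1 XOR 1))) -> 1
  row 12 [01100]: (((0 AND NOT 1) IMPLIES (1 XOR 1)) AND ((0 IMPLIES 0) XOR (1 XOR 0))) -> 0
  row 13 [01101]: (((1 AND NOT 1) IMPLIES (1 XOR 1)) AND ((1 IMPLIES 1) XOR (1 XOR 1))) -> 1
  row 14 [01110]: (((0 AND NOT 1) IMPLIES (1 XOR 1)) AND ((0 IMPLIES 0) XOR (1 XOR 0))) -> 0
  row 15 [01111]: (((1 AND NOT 1) IMPLIES (1 XOR 1)) AND ((1 IMPLIES 1) XOR (1 XOR 1))) -> 1
  row 16 [10000]: (((0 AND NOT 0) IMPLIES (0 XOR 0)) AND ((0 IMPLIES 0) XOR (0 XOR 0))) -> 1
  row 17 [10001]: (((1 AND NOT 0) IMPLIES (0 XOR 0)) AND ((1 IMPLIES 1) XOR (0 XOR 1))) -> 0
  row 18 [10010]: (((0 AND NOT 0) IMPLIES (0 XOR 0)) AND ((0 IMPLIES 0) XOR (0 XOR 0))) -> 1
  row 19 [10011]: (((1 AND NOT 0) IMPLIES (0 XOR 0)) AND ((1 IMPLIES 1) XOR (0 XOR 1))) -> 0
  row 20 [10100]: (((0 AND NOT 0) IMPLIES (0 XOR 0)) AND ((0 IMPLIES 0) XOR (0 XOR 0))) -> 1
  row 21 [10101]: (((1 AND NOT 0) IMPLIES (0 XOR 0)) AND ((1 IMPLIES 1) XOR (0 XOR 1))) -> 0
  row 22 [10110]: (((0 AND NOT 0) IMPLIES (0 XOR 0)) AND ((0 IMPLIES 0) XOR (0 XOR 0))) -> 1
  row 23 [10111]: (((1 AND NOT 0) IMPLIES (0 XOR 0)) AND ((1 IMPLIES 1) XOR (0 XOR 1))) -> 0
  row 24 [11000]: (((0 AND NOT 1) IMPLIES (1 XOR 1)) AND ((0 IMPLIES 0) XOR (1 XOR 0))) -> 0
  row 25 [11001]: (((1 AND NOT 1) IMPLIES (1 XOR 1)) AND ((1 IMPLIES 1) XOR (1 XOR 1))) -> 1
  row 26 [11010]: (((0 AND NOT 1) IMPLIES (1 XOR 1)) AND ((0 IMPLIES 0) XOR (1 XOR 0))) -> 0
  row 27 [11011]: (((1 AND NOT 1) IMPLIES (1 XOR 1)) AND ((1 IMPLIES 1) XOR (1 XOR 1))) -> 1
  row 28 [11100]: (((0 AND NOT 1) IMPLIES (1 XOR 1)) AND ((0 IMPLIES 0) XOR (1 XOR 0))) -> 0
  row 29 [11101]: (((1 AND NOT 1) IMPLIES (1 XOR 1)) AND ((1 IMPLIES 1) XOR (1 XOR 1))) -> 1
  row 30 [11110]: (((0 AND NOT 1) IMPLIES (1 XOR 1)) AND ((0 IMPLIES 0) XOR (1 XOR 0))) -> 0
  row 31 [11111]: (((1 AND NOT 1) IMPLIES (1 XOR 1)) AND ((1 IMPLIES 1) XOR (1 XOR 1))) -> 1
Full result column, 4 rows per line (a,b,c fixed per line; d,e runs 00..11 left to right):
  rows 0-3 [a,b,c=000]: 1010  = hex A
  rows 4-7 [a,b,c=001]: 1010  = hex A
  rows 8-11 [a,b,c=010]: 0101  = hex 5
  rows 12-15 [a,b,c=011]: 0101  = hex 5
  rows 16-19 [a,b,c=100]: 1010  = hex A
  rows 20-23 [a,b,c=101]: 1010  = hex A
  rows 24-27 [a,b,c=110]: 0101  = hex 5
  rows 28-31 [a,b,c=111]: 0101  = hex 5
Output column (row 0 .. row 31) = 10101010010101011010101001010101
Output column grouped in 4s = 1010 1010 0101 0101 1010 1010 0101 0101 = 0xAA55AA55
Convert to decimal digit by digit (value = value*16 + digit):
  A -> 10
  10*16 + 10 (A) = 170
  170*16 + 5 = 2725
  2725*16 + 5 = 43605
  43605*16 + 10 (A) = 697690
  697690*16 + 10 (A) = 11163050
  11163050*16 + 5 = 178608805
  178608805*16 + 5 = 2857740885
Decimal = 2857740885

2857740885


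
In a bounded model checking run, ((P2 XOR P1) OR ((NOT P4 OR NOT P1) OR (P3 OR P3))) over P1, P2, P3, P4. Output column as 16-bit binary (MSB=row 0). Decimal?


Formula: ((P2 XOR P1) OR ((NOT P4 OR NOT P1) OR (P3 OR P3))) over P1, P2, P3, P4 (16 rows)
Evaluate each row (bits = P1,P2,P3,P4, MSB first):
  row 0 [0000]: ((0 XOR 0) OR ((NOT 0 OR NOT 0) OR (0 OR 0))) -> 1
  row 1 [0001]: ((0 XOR 0) OR ((NOT 1 OR NOT 0) OR (0 OR 0))) -> 1
  row 2 [0010]: ((0 XOR 0) OR ((NOT 0 OR NOT 0) OR (1 OR 1))) -> 1
  row 3 [0011]: ((0 XOR 0) OR ((NOT 1 OR NOT 0) OR (1 OR 1))) -> 1
  row 4 [0100]: ((1 XOR 0) OR ((NOT 0 OR NOT 0) OR (0 OR 0))) -> 1
  row 5 [0101]: ((1 XOR 0) OR ((NOT 1 OR NOT 0) OR (0 OR 0))) -> 1
  row 6 [0110]: ((1 XOR 0) OR ((NOT 0 OR NOT 0) OR (1 OR 1))) -> 1
  row 7 [0111]: ((1 XOR 0) OR ((NOT 1 OR NOT 0) OR (1 OR 1))) -> 1
  row 8 [1000]: ((0 XOR 1) OR ((NOT 0 OR NOT 1) OR (0 OR 0))) -> 1
  row 9 [1001]: ((0 XOR 1) OR ((NOT 1 OR NOT 1) OR (0 OR 0))) -> 1
  row 10 [1010]: ((0 XOR 1) OR ((NOT 0 OR NOT 1) OR (1 OR 1))) -> 1
  row 11 [1011]: ((0 XOR 1) OR ((NOT 1 OR NOT 1) OR (1 OR 1))) -> 1
  row 12 [1100]: ((1 XOR 1) OR ((NOT 0 OR NOT 1) OR (0 OR 0))) -> 1
  row 13 [1101]: ((1 XOR 1) OR ((NOT 1 OR NOT 1) OR (0 OR 0))) -> 0
  row 14 [1110]: ((1 XOR 1) OR ((NOT 0 OR NOT 1) OR (1 OR 1))) -> 1
  row 15 [1111]: ((1 XOR 1) OR ((NOT 1 OR NOT 1) OR (1 OR 1))) -> 1
Full result column, 4 rows per line (P1,P2 fixed per line; P3,P4 runs 00..11 left to right):
  rows 0-3 [P1,P2=00]: 1111  = hex F
  rows 4-7 [P1,P2=01]: 1111  = hex F
  rows 8-11 [P1,P2=10]: 1111  = hex F
  rows 12-15 [P1,P2=11]: 1011  = hex B
Output column (row 0 .. row 15) = 1111111111111011
Output column grouped in 4s = 1111 1111 1111 1011 = 0xFFFB
Convert to decimal digit by digit (value = value*16 + digit):
  F -> 15
  15*16 + 15 (F) = 255
  255*16 + 15 (F) = 4095
  4095*16 + 11 (B) = 65531
Decimal = 65531

65531


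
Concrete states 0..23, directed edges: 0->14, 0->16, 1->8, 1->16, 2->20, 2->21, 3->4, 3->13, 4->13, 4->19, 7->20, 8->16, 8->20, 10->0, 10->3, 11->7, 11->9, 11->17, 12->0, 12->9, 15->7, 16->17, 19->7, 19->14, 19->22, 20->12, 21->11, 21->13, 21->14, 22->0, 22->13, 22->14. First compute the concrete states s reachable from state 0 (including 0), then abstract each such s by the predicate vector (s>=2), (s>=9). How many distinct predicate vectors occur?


BFS from 0:
Concrete reachable: {0, 14, 16, 17}
Abstract via predicates (s>=2), (s>=9):
  (0,0) <- {0}
  (1,1) <- {14, 16, 17}
Distinct abstract states = 2

2


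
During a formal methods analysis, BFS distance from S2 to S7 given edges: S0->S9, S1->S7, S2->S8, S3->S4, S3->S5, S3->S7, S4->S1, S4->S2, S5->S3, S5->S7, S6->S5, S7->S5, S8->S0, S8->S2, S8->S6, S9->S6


BFS layer-by-layer from S2:
  dist 0: {S2}
  dist 1: {S8}
  dist 2: {S0, S6}
  dist 3: {S5, S9}
  dist 4: {S3, S7}
  -> S7 reached at distance 4
Shortest path length = 4

4


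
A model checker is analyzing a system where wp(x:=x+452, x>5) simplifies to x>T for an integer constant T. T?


Formula: wp(x:=E, P) = P[E/x] (substitute E for x in postcondition)
Step 1: Postcondition: x>5
Step 2: Substitute x+452 for x: x+452>5
Step 3: Solve for x: x > 5-452 = -447

-447


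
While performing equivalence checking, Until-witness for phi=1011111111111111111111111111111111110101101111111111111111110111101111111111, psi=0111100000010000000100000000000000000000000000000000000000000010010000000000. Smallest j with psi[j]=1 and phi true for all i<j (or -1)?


(phi U psi) at 0: need smallest j with psi[j]=1 and phi[i]=1 for all i in [0,j).
Scan from step 0:
  step 0: phi=1, psi=0 -> continue
  step 1: psi=1 and phi held for [0,1) -> witness found
Witness step = 1

1


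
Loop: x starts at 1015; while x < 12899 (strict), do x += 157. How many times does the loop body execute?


Step 1: x goes from 1015 toward 12899 by 157; the body runs while x<12899, so iterations = ceil((bound-start)/step)
Step 2: Distance=11884
Step 3: ceil(11884/157)=76

76


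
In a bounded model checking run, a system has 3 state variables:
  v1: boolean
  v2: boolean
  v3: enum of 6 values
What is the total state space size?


State space = product of domain sizes of all variables.
Domain sizes:
  v1 (boolean): 2
  v2 (boolean): 2
  v3 (enum of 6 values): 6
Product = 2 * 2 * 6 = 24

24


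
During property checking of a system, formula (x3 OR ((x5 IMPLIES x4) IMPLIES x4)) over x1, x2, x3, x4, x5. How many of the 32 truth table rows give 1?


Formula: (x3 OR ((x5 IMPLIES x4) IMPLIES x4)) over 5 vars (32 rows)
Evaluate each row (x1, x2, x3, x4, x5 as bits, MSB first):
  row 0 [00000]: (0 OR ((0 IMPLIES 0) IMPLIES 0)) -> 0
  row 1 [00001]: (0 OR ((1 IMPLIES 0) IMPLIES 0)) -> 1
  row 2 [00010]: (0 OR ((0 IMPLIES 1) IMPLIES 1)) -> 1
  row 3 [00011]: (0 OR ((1 IMPLIES 1) IMPLIES 1)) -> 1
  row 4 [00100]: (1 OR ((0 IMPLIES 0) IMPLIES 0)) -> 1
  row 5 [00101]: (1 OR ((1 IMPLIES 0) IMPLIES 0)) -> 1
  row 6 [00110]: (1 OR ((0 IMPLIES 1) IMPLIES 1)) -> 1
  row 7 [00111]: (1 OR ((1 IMPLIES 1) IMPLIES 1)) -> 1
  row 8 [01000]: (0 OR ((0 IMPLIES 0) IMPLIES 0)) -> 0
  row 9 [01001]: (0 OR ((1 IMPLIES 0) IMPLIES 0)) -> 1
  row 10 [01010]: (0 OR ((0 IMPLIES 1) IMPLIES 1)) -> 1
  row 11 [01011]: (0 OR ((1 IMPLIES 1) IMPLIES 1)) -> 1
  row 12 [01100]: (1 OR ((0 IMPLIES 0) IMPLIES 0)) -> 1
  row 13 [01101]: (1 OR ((1 IMPLIES 0) IMPLIES 0)) -> 1
  row 14 [01110]: (1 OR ((0 IMPLIES 1) IMPLIES 1)) -> 1
  row 15 [01111]: (1 OR ((1 IMPLIES 1) IMPLIES 1)) -> 1
  row 16 [10000]: (0 OR ((0 IMPLIES 0) IMPLIES 0)) -> 0
  row 17 [10001]: (0 OR ((1 IMPLIES 0) IMPLIES 0)) -> 1
  row 18 [10010]: (0 OR ((0 IMPLIES 1) IMPLIES 1)) -> 1
  row 19 [10011]: (0 OR ((1 IMPLIES 1) IMPLIES 1)) -> 1
  row 20 [10100]: (1 OR ((0 IMPLIES 0) IMPLIES 0)) -> 1
  row 21 [10101]: (1 OR ((1 IMPLIES 0) IMPLIES 0)) -> 1
  row 22 [10110]: (1 OR ((0 IMPLIES 1) IMPLIES 1)) -> 1
  row 23 [10111]: (1 OR ((1 IMPLIES 1) IMPLIES 1)) -> 1
  row 24 [11000]: (0 OR ((0 IMPLIES 0) IMPLIES 0)) -> 0
  row 25 [11001]: (0 OR ((1 IMPLIES 0) IMPLIES 0)) -> 1
  row 26 [11010]: (0 OR ((0 IMPLIES 1) IMPLIES 1)) -> 1
  row 27 [11011]: (0 OR ((1 IMPLIES 1) IMPLIES 1)) -> 1
  row 28 [11100]: (1 OR ((0 IMPLIES 0) IMPLIES 0)) -> 1
  row 29 [11101]: (1 OR ((1 IMPLIES 0) IMPLIES 0)) -> 1
  row 30 [11110]: (1 OR ((0 IMPLIES 1) IMPLIES 1)) -> 1
  row 31 [11111]: (1 OR ((1 IMPLIES 1) IMPLIES 1)) -> 1
Full result column, 8 rows per line (x1,x2 fixed per line; x3,x4,x5 runs 000..111 left to right):
  rows 0-7 [x1,x2=00]: 01111111  (ones: 7)
  rows 8-15 [x1,x2=01]: 01111111  (ones: 7)
  rows 16-23 [x1,x2=10]: 01111111  (ones: 7)
  rows 24-31 [x1,x2=11]: 01111111  (ones: 7)
Count of 1-rows = 7+7+7+7 = 28

28


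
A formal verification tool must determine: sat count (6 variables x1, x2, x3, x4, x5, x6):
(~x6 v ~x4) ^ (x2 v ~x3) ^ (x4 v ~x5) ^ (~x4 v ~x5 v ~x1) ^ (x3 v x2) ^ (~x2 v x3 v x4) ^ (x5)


CNF with 7 clauses over 6 vars (64 assignments).
An assignment satisfies CNF iff every clause has >=1 true literal.
Check each row (bits = x1,x2,x3,x4,x5,x6; clause T/F shown):
  row 0 [000000]: clauses=TTTTFTF -> 0
  row 1 [000001]: clauses=TTTTFTF -> 0
  row 2 [000010]: clauses=TTFTFTT -> 0
  row 3 [000011]: clauses=TTFTFTT -> 0
  row 4 [000100]: clauses=TTTTFTF -> 0
  (every remaining row is evaluated the same way; all 64 results are listed next)
Full result column, 8 rows per line (x1,x2,x3 fixed per line; x4,x5,x6 runs 000..111 left to right):
  rows 0-7 [x1,x2,x3=000]: 00000000  (ones: 0)
  rows 8-15 [x1,x2,x3=001]: 00000000  (ones: 0)
  rows 16-23 [x1,x2,x3=010]: 00000010  (ones: 1)
  rows 24-31 [x1,x2,x3=011]: 00000010  (ones: 1)
  rows 32-39 [x1,x2,x3=100]: 00000000  (ones: 0)
  rows 40-47 [x1,x2,x3=101]: 00000000  (ones: 0)
  rows 48-55 [x1,x2,x3=110]: 00000000  (ones: 0)
  rows 56-63 [x1,x2,x3=111]: 00000000  (ones: 0)
Satisfying assignments = 0+0+1+1+0+0+0+0 = 2

2
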